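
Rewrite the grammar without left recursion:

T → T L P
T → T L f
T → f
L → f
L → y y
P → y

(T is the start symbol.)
T → f T'
T' → L P T'
T' → L f T'
T' → ε
L → f
L → y y
P → y

T is directly left-recursive. The standard transformation for
  A → A α₁ | ... | A α_m | β₁ | ... | β_n
is
  A  → β₁ A' | ... | β_n A'
  A' → α₁ A' | ... | α_m A' | ε

T → f becomes T → f T'
T → T L P becomes T' → L P T'
T → T L f becomes T' → L f T'
Add T' → ε

Productions for other non-terminals are unchanged:
  L → f
  L → y y
  P → y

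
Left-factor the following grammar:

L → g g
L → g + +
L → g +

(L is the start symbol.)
L → g L'
L' → g
L' → + L''
L'' → +
L'' → ε

Left-factoring transforms A → αβ₁ | αβ₂ into A → αA' and A' → β₁ | β₂
(α is the longest common prefix among the alternatives). Repeat until
no nonterminal has two alternatives with a common prefix.

Round 1: L has alternatives sharing prefix 'g'. Introduce L': L → g L'
  Add: L' → g
  Add: L' → + +
  Add: L' → +

Round 2: L' has alternatives sharing prefix '+'. Introduce L'': L' → + L''
  Add: L'' → +
  Add: L'' → ε

No remaining common prefixes — done.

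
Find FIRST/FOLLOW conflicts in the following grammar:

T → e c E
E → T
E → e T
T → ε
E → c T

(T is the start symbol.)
No FIRST/FOLLOW conflicts.

A FIRST/FOLLOW conflict occurs when a non-terminal N has a nullable alternative N → β (β ⇒* ε) and another alternative N → α with FIRST(α) ∩ FOLLOW(N) ≠ ∅: on such a lookahead the parser cannot decide between expanding α and letting N vanish via β.

Nullable non-terminals: E, T.
FIRST sets used below: FIRST(T) = { 'e', ε }

E: nullable alternative(s) E → T; FOLLOW(E) = { $ }
  E → T: FIRST \ {ε} = { 'e' } — this is the only nullable alternative, skip
  E → e T: FIRST \ {ε} = { 'e' } — disjoint from FOLLOW(E)
  E → c T: FIRST \ {ε} = { 'c' } — disjoint from FOLLOW(E)

T: nullable alternative(s) T → ε; FOLLOW(T) = { $ }
  T → e c E: FIRST \ {ε} = { 'e' } — disjoint from FOLLOW(T)
  T → ε: FIRST \ {ε} = { } — this is the only nullable alternative, skip

No FIRST/FOLLOW conflicts found.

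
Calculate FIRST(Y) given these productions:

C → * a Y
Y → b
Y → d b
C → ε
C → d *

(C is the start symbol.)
To compute FIRST(Y), examine every production with Y on the left-hand side, reading each right-hand side left to right until a non-nullable symbol is reached.

From Y → b:
  - b is a terminal: add 'b' and stop
From Y → d b:
  - d is a terminal: add 'd' and stop

Collecting: FIRST(Y) = { 'b', 'd' }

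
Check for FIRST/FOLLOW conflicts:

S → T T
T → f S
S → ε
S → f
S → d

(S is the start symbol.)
Yes. S → T T with FOLLOW(S) on { 'f' }; S → f with FOLLOW(S) on { 'f' }

A FIRST/FOLLOW conflict occurs when a non-terminal N has a nullable alternative N → β (β ⇒* ε) and another alternative N → α with FIRST(α) ∩ FOLLOW(N) ≠ ∅: on such a lookahead the parser cannot decide between expanding α and letting N vanish via β.

Nullable non-terminals: S.
FIRST sets used below: FIRST(T) = { 'f' }

S: nullable alternative(s) S → ε; FOLLOW(S) = { $, 'f' }
  S → T T: FIRST \ {ε} = { 'f' } — overlaps FOLLOW(S) on { 'f' }: CONFLICT
  S → ε: FIRST \ {ε} = { } — this is the only nullable alternative, skip
  S → f: FIRST \ {ε} = { 'f' } — overlaps FOLLOW(S) on { 'f' }: CONFLICT
  S → d: FIRST \ {ε} = { 'd' } — disjoint from FOLLOW(S)

T has no nullable alternative, so no FIRST/FOLLOW check is needed there.

So the grammar has 2 FIRST/FOLLOW conflicts (marked CONFLICT above).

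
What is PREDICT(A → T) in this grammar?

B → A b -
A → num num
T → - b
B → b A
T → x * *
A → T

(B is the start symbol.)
{ '-', 'x' }

PREDICT(A → T) = (FIRST(RHS) \ {ε}) ∪ (FOLLOW(A) if ε ∈ FIRST(RHS), i.e. RHS ⇒* ε)
FIRST(T) = { '-', 'x' }
FIRST(T) = { '-', 'x' }
ε ∉ FIRST(T), so FOLLOW(A) is not added.
PREDICT(A → T) = { '-', 'x' }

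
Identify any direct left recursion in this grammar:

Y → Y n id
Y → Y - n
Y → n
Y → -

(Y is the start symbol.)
Y → Y n id: LEFT RECURSIVE (starts with Y)
Y → Y - n: LEFT RECURSIVE (starts with Y)
Y → n: starts with n
Y → -: starts with '-'

The grammar has direct left recursion on: Y.

Answer: Yes, Y is left-recursive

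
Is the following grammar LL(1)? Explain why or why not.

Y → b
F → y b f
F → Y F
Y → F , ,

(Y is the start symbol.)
Relevant sets:
  FIRST(F) = { 'b', 'y' }
  FIRST(Y) = { 'b', 'y' }

For Y:
  PREDICT(Y → b) = { 'b' }
  PREDICT(Y → F ',' ',') = { 'b', 'y' }
For F:
  PREDICT(F → y b f) = { 'y' }
  PREDICT(F → Y F) = { 'b', 'y' }

Conflict found: Predict set conflict for Y: { 'b' }
The grammar is NOT LL(1).

Answer: No. Predict set conflict for Y: { 'b' }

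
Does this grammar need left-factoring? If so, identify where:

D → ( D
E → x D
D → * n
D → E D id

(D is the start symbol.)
Left-factoring is needed when two productions for the same non-terminal
share a common prefix on the right-hand side.

Productions for D:
  D → ( D
  D → * n
  D → E D id

No common prefixes found.

Answer: No, left-factoring is not needed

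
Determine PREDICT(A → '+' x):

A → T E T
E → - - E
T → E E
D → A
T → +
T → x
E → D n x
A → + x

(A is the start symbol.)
{ '+' }

PREDICT(A → '+' x) = (FIRST(RHS) \ {ε}) ∪ (FOLLOW(A) if ε ∈ FIRST(RHS), i.e. RHS ⇒* ε)
FIRST('+' x) = { '+' }
ε ∉ FIRST('+' x), so FOLLOW(A) is not added.
PREDICT(A → '+' x) = { '+' }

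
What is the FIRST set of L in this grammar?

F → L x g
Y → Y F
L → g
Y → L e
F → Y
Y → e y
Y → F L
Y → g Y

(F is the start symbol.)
To compute FIRST(L), examine every production with L on the left-hand side, reading each right-hand side left to right until a non-nullable symbol is reached.

From L → g:
  - g is a terminal: add 'g' and stop

Collecting: FIRST(L) = { 'g' }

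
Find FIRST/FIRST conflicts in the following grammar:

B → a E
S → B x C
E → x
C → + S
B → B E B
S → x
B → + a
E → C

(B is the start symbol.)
Yes. B → a E / B → B E B on { 'a' }; B → B E B / B → '+' a on { '+' }

A FIRST/FIRST conflict occurs when two productions N → α and N → β for the same non-terminal have FIRST(α) ∩ FIRST(β) ≠ ∅ (with ε ∈ FIRST of a nullable right-hand side, so two nullable alternatives also conflict).

FIRST sets of the non-terminals at (or reachable through a nullable prefix from) the front of some alternative:
  FIRST(B) = { '+', 'a' }
  FIRST(C) = { '+' }

Productions for B:
  B → a E: FIRST = { 'a' }
  B → B E B: FIRST = { '+', 'a' }
  B → + a: FIRST = { '+' }
Productions for S:
  S → B x C: FIRST = { '+', 'a' }
  S → x: FIRST = { 'x' }
Productions for E:
  E → x: FIRST = { 'x' }
  E → C: FIRST = { '+' }
C has only one production, so no FIRST/FIRST conflict is possible there.

Conflict for B: B → a E and B → B E B
  Overlap: { 'a' }
Conflict for B: B → B E B and B → + a
  Overlap: { '+' }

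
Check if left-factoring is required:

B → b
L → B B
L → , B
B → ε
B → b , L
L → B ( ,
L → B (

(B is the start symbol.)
Left-factoring is needed when two productions for the same non-terminal
share a common prefix on the right-hand side.

Productions for B:
  B → b
  B → ε
  B → b , L
Productions for L:
  L → B B
  L → , B
  L → B ( ,
  L → B (

Found common prefix 'b' in productions for B
Found common prefix 'B' in productions for L

Answer: Yes, B has productions with common prefix 'b'; L has productions with common prefix 'B'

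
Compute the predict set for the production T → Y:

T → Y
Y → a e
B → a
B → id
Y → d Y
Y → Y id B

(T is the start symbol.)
PREDICT(T → Y) = (FIRST(RHS) \ {ε}) ∪ (FOLLOW(T) if ε ∈ FIRST(RHS), i.e. RHS ⇒* ε)
FIRST(Y) = { 'a', 'd' }
FIRST(Y) = { 'a', 'd' }
ε ∉ FIRST(Y), so FOLLOW(T) is not added.
PREDICT(T → Y) = { 'a', 'd' }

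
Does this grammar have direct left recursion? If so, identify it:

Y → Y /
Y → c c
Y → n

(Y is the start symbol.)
Direct left recursion occurs when N → N α for some non-terminal N (the right-hand side begins with the left-hand side itself).

Y → Y /: LEFT RECURSIVE (starts with Y)
Y → c c: starts with c
Y → n: starts with n

The grammar has direct left recursion on: Y.

Answer: Yes, Y is left-recursive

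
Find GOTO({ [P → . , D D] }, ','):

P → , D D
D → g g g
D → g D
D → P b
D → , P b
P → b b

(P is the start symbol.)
GOTO(I, ',') = CLOSURE({ [A → αX.β] : [A → α.Xβ] ∈ I, X = ',' })

Items with dot before ',', with the dot advanced:
  [P → . , D D] → [P → , . D D]
Closure of the advanced items:
  [P → , . D D] has the dot before D: add [D → . g g g], [D → . g D], [D → . P b], [D → . , P b]
  [D → . P b] has the dot before P: add [P → . , D D], [P → . b b]

GOTO = { [D → . , P b], [D → . P b], [D → . g D], [D → . g g g], [P → , . D D], [P → . , D D], [P → . b b] }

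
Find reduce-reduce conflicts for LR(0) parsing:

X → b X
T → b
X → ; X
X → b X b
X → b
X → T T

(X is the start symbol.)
Yes — I4: [T → b .] vs [X → b .]

Augment with X' → X and build the canonical LR(0) collection (I0 = CLOSURE({[X' → . X]}), then GOTO on every symbol after a dot until no new states appear). It has 10 states:
  I0: { [T → . b], [X → . ; X], [X → . T T], [X → . b X b], [X → . b X], [X → . b], [X' → . X] }  — shift
  I1: { [T → . b], [X → . ; X], [X → . T T], [X → . b X b], [X → . b X], [X → . b], [X → ; . X] }  — shift
  I2: { [T → . b], [X → T . T] }  — shift
  I3: { [X' → X .] }  — accept
  I4: { [T → . b], [T → b .], [X → . ; X], [X → . T T], [X → . b X b], [X → . b X], [X → . b], [X → b . X b], [X → b . X], [X → b .] }  — shift, 2 reduces
  I5: { [X → b X . b], [X → b X .] }  — shift, reduce
  I6: { [X → b X b .] }  — reduce
  I7: { [X → T T .] }  — reduce
  I8: { [T → b .] }  — reduce
  I9: { [X → ; X .] }  — reduce

I4 contains complete items [T → b .], [X → b .] — reduce-reduce conflict.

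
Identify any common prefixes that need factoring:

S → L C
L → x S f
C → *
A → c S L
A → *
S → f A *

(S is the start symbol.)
Left-factoring is needed when two productions for the same non-terminal
share a common prefix on the right-hand side.

Productions for S:
  S → L C
  S → f A *
Productions for A:
  A → c S L
  A → *

No common prefixes found.

Answer: No, left-factoring is not needed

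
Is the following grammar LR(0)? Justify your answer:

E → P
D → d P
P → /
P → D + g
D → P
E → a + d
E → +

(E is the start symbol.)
No. Reduce-reduce conflict: [D → P .] and [E → P .]

A grammar is LR(0) if no state in the canonical LR(0) collection has:
  - both a shift item (dot before a terminal) and a complete item (shift-reduce conflict), or
  - two or more complete items (reduce-reduce conflict; the accept item [E' → E .] counts as a complete item here).

Augment with E' → E and build the canonical LR(0) collection (I0 = CLOSURE({[E' → . E]}), then GOTO on every symbol after a dot until no new states appear). It has 13 states:
  I0: { [D → . P], [D → . d P], [E → . +], [E → . P], [E → . a + d], [E' → . E], [P → . /], [P → . D + g] }  — shift
  I1: { [E → + .] }  — reduce
  I2: { [P → / .] }  — reduce
  I3: { [P → D . + g] }  — shift
  I4: { [E' → E .] }  — accept
  I5: { [D → P .], [E → P .] }  — 2 reduces
  I6: { [E → a . + d] }  — shift
  I7: { [D → . P], [D → . d P], [D → d . P], [P → . /], [P → . D + g] }  — shift
  I8: { [D → P .], [D → d P .] }  — 2 reduces
  I9: { [E → a + . d] }  — shift
  I10: { [E → a + d .] }  — reduce
  I11: { [P → D + . g] }  — shift
  I12: { [P → D + g .] }  — reduce

Conflict in state I5:
  Reduce-reduce conflict: [D → P .] and [E → P .]
So the grammar is NOT LR(0).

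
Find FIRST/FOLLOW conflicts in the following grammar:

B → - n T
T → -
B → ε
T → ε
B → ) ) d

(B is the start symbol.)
Nullable non-terminals: B, T.

B: nullable alternative(s) B → ε; FOLLOW(B) = { $ }
  B → - n T: FIRST \ {ε} = { '-' } — disjoint from FOLLOW(B)
  B → ε: FIRST \ {ε} = { } — this is the only nullable alternative, skip
  B → ) ) d: FIRST \ {ε} = { ')' } — disjoint from FOLLOW(B)

T: nullable alternative(s) T → ε; FOLLOW(T) = { $ }
  T → -: FIRST \ {ε} = { '-' } — disjoint from FOLLOW(T)
  T → ε: FIRST \ {ε} = { } — this is the only nullable alternative, skip

No FIRST/FOLLOW conflicts found.

Answer: No FIRST/FOLLOW conflicts.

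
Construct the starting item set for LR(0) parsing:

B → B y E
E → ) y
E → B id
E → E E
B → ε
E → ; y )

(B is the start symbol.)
{ [B → . B y E], [B → .], [B' → . B] }

First, augment the grammar with B' → B
I₀ = CLOSURE({ [B' → . B] }):
  [B' → . B] has the dot before B: add [B → . B y E], [B → .]
No further items can be added.

I₀ = { [B → . B y E], [B → .], [B' → . B] }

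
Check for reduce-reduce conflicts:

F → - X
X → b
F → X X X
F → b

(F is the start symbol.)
A reduce-reduce conflict occurs when an LR(0) state has two complete items [A → α .] and [B → β .] — both call for a reduction, and with no lookahead the parser cannot choose between them.

Augment with F' → F and build the canonical LR(0) collection (I0 = CLOSURE({[F' → . F]}), then GOTO on every symbol after a dot until no new states appear). It has 9 states:
  I0: { [F → . - X], [F → . X X X], [F → . b], [F' → . F], [X → . b] }  — shift
  I1: { [F → - . X], [X → . b] }  — shift
  I2: { [F' → F .] }  — accept
  I3: { [F → X . X X], [X → . b] }  — shift
  I4: { [F → b .], [X → b .] }  — 2 reduces
  I5: { [F → X X . X], [X → . b] }  — shift
  I6: { [X → b .] }  — reduce
  I7: { [F → X X X .] }  — reduce
  I8: { [F → - X .] }  — reduce

I4 contains complete items [F → b .], [X → b .] — reduce-reduce conflict.

Answer: Yes — I4: [F → b .] vs [X → b .]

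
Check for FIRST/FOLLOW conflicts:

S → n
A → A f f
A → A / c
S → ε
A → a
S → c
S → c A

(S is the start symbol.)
A FIRST/FOLLOW conflict occurs when a non-terminal N has a nullable alternative N → β (β ⇒* ε) and another alternative N → α with FIRST(α) ∩ FOLLOW(N) ≠ ∅: on such a lookahead the parser cannot decide between expanding α and letting N vanish via β.

Nullable non-terminals: S.

S: nullable alternative(s) S → ε; FOLLOW(S) = { $ }
  S → n: FIRST \ {ε} = { 'n' } — disjoint from FOLLOW(S)
  S → ε: FIRST \ {ε} = { } — this is the only nullable alternative, skip
  S → c: FIRST \ {ε} = { 'c' } — disjoint from FOLLOW(S)
  S → c A: FIRST \ {ε} = { 'c' } — disjoint from FOLLOW(S)

A has no nullable alternative, so no FIRST/FOLLOW check is needed there.

No FIRST/FOLLOW conflicts found.

Answer: No FIRST/FOLLOW conflicts.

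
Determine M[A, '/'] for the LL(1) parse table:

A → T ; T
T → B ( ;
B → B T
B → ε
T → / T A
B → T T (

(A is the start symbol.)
To find M[A, '/'], we find productions for A where '/' is in the predict set (PREDICT(N → α) = (FIRST(α) \ {ε}) ∪ (FOLLOW(N) if α ⇒* ε)).

Relevant sets:
  FIRST(T) = { '(', '/' }

A → T ; T: PREDICT = { '(', '/' }
  '/' is in predict set, so this production goes in M[A, '/']

M[A, '/'] = A → T ; T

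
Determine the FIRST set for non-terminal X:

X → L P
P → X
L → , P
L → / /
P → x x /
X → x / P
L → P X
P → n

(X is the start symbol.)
{ ',', '/', 'n', 'x' }

To compute FIRST(X), examine every production with X on the left-hand side, reading each right-hand side left to right until a non-nullable symbol is reached.

FIRST sets of the other non-terminals involved (by the same procedure, iterated to a fixed point):
  FIRST(L) = { ',', '/', 'n', 'x' }

From X → L P:
  - L is a non-terminal: add FIRST(L) \ {ε} = { ',', '/', 'n', 'x' }
    L is not nullable, so stop
From X → x / P:
  - x is a terminal: add 'x' and stop

Collecting: FIRST(X) = { ',', '/', 'n', 'x' }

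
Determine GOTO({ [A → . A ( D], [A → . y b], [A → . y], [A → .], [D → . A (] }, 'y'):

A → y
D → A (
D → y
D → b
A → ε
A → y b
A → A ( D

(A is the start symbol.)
{ [A → y . b], [A → y .] }

GOTO(I, 'y') = CLOSURE({ [A → αX.β] : [A → α.Xβ] ∈ I, X = 'y' })

Items with dot before 'y', with the dot advanced:
  [A → . y] → [A → y .]
  [A → . y b] → [A → y . b]
Closure adds nothing (no advanced item has the dot before a non-terminal).

GOTO = { [A → y . b], [A → y .] }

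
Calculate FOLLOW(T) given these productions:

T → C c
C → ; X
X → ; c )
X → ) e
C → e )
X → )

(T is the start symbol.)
{ $ }

T is the start symbol, so $ ∈ FOLLOW(T).
T does not occur on any right-hand side.

Taking the union: FOLLOW(T) = { $ }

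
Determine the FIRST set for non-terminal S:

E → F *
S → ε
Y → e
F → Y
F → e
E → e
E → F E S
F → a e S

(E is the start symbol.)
From S → ε:
  - ε-production, so ε ∈ FIRST(S)

Collecting: FIRST(S) = { ε }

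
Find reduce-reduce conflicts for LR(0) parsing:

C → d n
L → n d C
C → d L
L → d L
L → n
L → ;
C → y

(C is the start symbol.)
Yes — I7: [C → d n .] vs [L → n .]

A reduce-reduce conflict occurs when an LR(0) state has two complete items [A → α .] and [B → β .] — both call for a reduction, and with no lookahead the parser cannot choose between them.

Augment with C' → C and build the canonical LR(0) collection (I0 = CLOSURE({[C' → . C]}), then GOTO on every symbol after a dot until no new states appear). It has 12 states:
  I0: { [C → . d L], [C → . d n], [C → . y], [C' → . C] }  — shift
  I1: { [C' → C .] }  — accept
  I2: { [C → d . L], [C → d . n], [L → . ;], [L → . d L], [L → . n d C], [L → . n] }  — shift
  I3: { [C → y .] }  — reduce
  I4: { [L → ; .] }  — reduce
  I5: { [C → d L .] }  — reduce
  I6: { [L → . ;], [L → . d L], [L → . n d C], [L → . n], [L → d . L] }  — shift
  I7: { [C → d n .], [L → n . d C], [L → n .] }  — shift, 2 reduces
  I8: { [C → . d L], [C → . d n], [C → . y], [L → n d . C] }  — shift
  I9: { [L → n d C .] }  — reduce
  I10: { [L → d L .] }  — reduce
  I11: { [L → n . d C], [L → n .] }  — shift, reduce

I7 contains complete items [C → d n .], [L → n .] — reduce-reduce conflict.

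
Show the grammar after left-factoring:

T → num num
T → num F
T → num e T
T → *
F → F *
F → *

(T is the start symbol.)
T → num T'
T' → num
T' → F
T' → e T
T → *
F → F *
F → *

Left-factoring transforms A → αβ₁ | αβ₂ into A → αA' and A' → β₁ | β₂
(α is the longest common prefix among the alternatives). Repeat until
no nonterminal has two alternatives with a common prefix.

Round 1: T has alternatives sharing prefix 'num'. Introduce T': T → num T'
  Add: T' → num
  Add: T' → F
  Add: T' → e T

No remaining common prefixes — done.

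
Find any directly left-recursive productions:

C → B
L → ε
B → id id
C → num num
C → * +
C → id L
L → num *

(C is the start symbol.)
Direct left recursion occurs when N → N α for some non-terminal N (the right-hand side begins with the left-hand side itself).

C → B: starts with B
L → ε: starts with ε
B → id id: starts with id
C → num num: starts with num
C → * +: starts with '*'
C → id L: starts with id
L → num *: starts with num

No direct left recursion found.

Answer: No direct left recursion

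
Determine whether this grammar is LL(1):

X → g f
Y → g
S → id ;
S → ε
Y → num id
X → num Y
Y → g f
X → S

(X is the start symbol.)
No. Predict set conflict for Y: { 'g' }

A grammar is LL(1) if for each non-terminal N with multiple productions, the predict sets of those productions are pairwise disjoint, where PREDICT(N → α) = (FIRST(α) \ {ε}) ∪ (FOLLOW(N) if α ⇒* ε).

Relevant sets:
  FIRST(S) = { 'id', ε }
  FOLLOW(X) = { $ }
  FOLLOW(S) = { $ }

For X:
  PREDICT(X → g f) = { 'g' }
  PREDICT(X → num Y) = { 'num' }
  PREDICT(X → S) = { $, 'id' }
For Y:
  PREDICT(Y → g) = { 'g' }
  PREDICT(Y → num id) = { 'num' }
  PREDICT(Y → g f) = { 'g' }
For S:
  PREDICT(S → id ';') = { 'id' }
  PREDICT(S → ε) = { $ }

Conflict found: Predict set conflict for Y: { 'g' }
The grammar is NOT LL(1).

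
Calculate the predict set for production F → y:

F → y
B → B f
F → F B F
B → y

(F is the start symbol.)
PREDICT(F → y) = (FIRST(RHS) \ {ε}) ∪ (FOLLOW(F) if ε ∈ FIRST(RHS), i.e. RHS ⇒* ε)
FIRST(y) = { 'y' }
ε ∉ FIRST(y), so FOLLOW(F) is not added.
PREDICT(F → y) = { 'y' }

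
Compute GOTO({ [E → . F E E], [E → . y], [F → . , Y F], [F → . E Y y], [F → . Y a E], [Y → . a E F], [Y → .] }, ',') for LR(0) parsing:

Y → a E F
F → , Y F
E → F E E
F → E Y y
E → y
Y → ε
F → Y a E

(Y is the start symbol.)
{ [F → , . Y F], [Y → . a E F], [Y → .] }

GOTO(I, ',') = CLOSURE({ [A → αX.β] : [A → α.Xβ] ∈ I, X = ',' })

Items with dot before ',', with the dot advanced:
  [F → . , Y F] → [F → , . Y F]
Closure of the advanced items:
  [F → , . Y F] has the dot before Y: add [Y → . a E F], [Y → .]

GOTO = { [F → , . Y F], [Y → . a E F], [Y → .] }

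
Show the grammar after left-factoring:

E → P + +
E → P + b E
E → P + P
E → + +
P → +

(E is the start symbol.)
E → P + E'
E' → +
E' → b E
E' → P
E → + +
P → +

Left-factoring transforms A → αβ₁ | αβ₂ into A → αA' and A' → β₁ | β₂
(α is the longest common prefix among the alternatives). Repeat until
no nonterminal has two alternatives with a common prefix.

Round 1: E has alternatives sharing prefix 'P +'. Introduce E': E → P + E'
  Add: E' → +
  Add: E' → b E
  Add: E' → P

No remaining common prefixes — done.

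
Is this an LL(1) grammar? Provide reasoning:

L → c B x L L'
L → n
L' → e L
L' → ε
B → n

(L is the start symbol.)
A grammar is LL(1) if for each non-terminal N with multiple productions, the predict sets of those productions are pairwise disjoint, where PREDICT(N → α) = (FIRST(α) \ {ε}) ∪ (FOLLOW(N) if α ⇒* ε).

Relevant sets:
  FOLLOW(L') = { $, 'e' }

For L:
  PREDICT(L → c B x L L') = { 'c' }
  PREDICT(L → n) = { 'n' }
For L':
  PREDICT(L' → e L) = { 'e' }
  PREDICT(L' → ε) = { $, 'e' }
B has a single production, so nothing to check there.

Conflict found: Predict set conflict for L': { 'e' }
The grammar is NOT LL(1).

Answer: No. Predict set conflict for L': { 'e' }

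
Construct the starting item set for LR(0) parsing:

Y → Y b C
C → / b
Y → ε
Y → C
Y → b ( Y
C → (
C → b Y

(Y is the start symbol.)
First, augment the grammar with Y' → Y
I₀ = CLOSURE({ [Y' → . Y] }):
  [Y' → . Y] has the dot before Y: add [Y → . Y b C], [Y → .], [Y → . C], [Y → . b ( Y]
  [Y → . C] has the dot before C: add [C → . / b], [C → . (], [C → . b Y]
No further items can be added.

I₀ = { [C → . (], [C → . / b], [C → . b Y], [Y → . C], [Y → . Y b C], [Y → . b ( Y], [Y → .], [Y' → . Y] }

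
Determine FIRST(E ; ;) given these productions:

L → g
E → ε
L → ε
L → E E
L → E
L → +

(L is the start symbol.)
FIRST sets of the non-terminals involved (from the grammar, by fixed-point iteration):
  FIRST(E) = { ε }

To compute FIRST(E ; ;), process the symbols left to right:
Symbol E is a non-terminal. Add FIRST(E) \ {ε} = { }
E is nullable (ε ∈ FIRST(E)), continue to the next symbol.
Symbol ; is a terminal. Add ';' and stop.
FIRST(E ; ;) = { ';' }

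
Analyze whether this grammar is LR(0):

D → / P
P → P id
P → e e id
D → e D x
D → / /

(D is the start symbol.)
No. Shift-reduce conflict between [D → / P .] and [P → P . id]

Augment with D' → D and build the canonical LR(0) collection (I0 = CLOSURE({[D' → . D]}), then GOTO on every symbol after a dot until no new states appear). It has 12 states:
  I0: { [D → . / /], [D → . / P], [D → . e D x], [D' → . D] }  — shift
  I1: { [D → / . /], [D → / . P], [P → . P id], [P → . e e id] }  — shift
  I2: { [D' → D .] }  — accept
  I3: { [D → . / /], [D → . / P], [D → . e D x], [D → e . D x] }  — shift
  I4: { [D → e D . x] }  — shift
  I5: { [D → e D x .] }  — reduce
  I6: { [D → / / .] }  — reduce
  I7: { [D → / P .], [P → P . id] }  — shift, reduce
  I8: { [P → e . e id] }  — shift
  I9: { [P → e e . id] }  — shift
  I10: { [P → e e id .] }  — reduce
  I11: { [P → P id .] }  — reduce

Conflict in state I7:
  Shift-reduce conflict between [D → / P .] and [P → P . id]
So the grammar is NOT LR(0).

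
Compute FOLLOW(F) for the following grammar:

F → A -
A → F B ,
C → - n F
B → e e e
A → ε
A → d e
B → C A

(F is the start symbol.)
{ $, ',', '-', 'd', 'e' }

To compute FOLLOW(F), find every occurrence of F on a right-hand side N → α F β: add FIRST(β) \ {ε}, and if β is empty or nullable also add FOLLOW(N). Iterate to a fixed point.

F is the start symbol, so $ ∈ FOLLOW(F).
In A → F B ,: F is followed by B ',', add FIRST(B ',') \ {ε} = { '-', 'e' }
In C → - n F: F is at the end, add FOLLOW(C)

The FOLLOW sets referred to above (computed the same way, to a fixed point):
  FOLLOW(C) = { ',', '-', 'd' }

Taking the union: FOLLOW(F) = { $, ',', '-', 'd', 'e' }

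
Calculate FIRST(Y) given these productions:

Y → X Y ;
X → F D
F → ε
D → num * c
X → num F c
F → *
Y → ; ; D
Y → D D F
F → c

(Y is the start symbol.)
FIRST sets of the other non-terminals involved (by the same procedure, iterated to a fixed point):
  FIRST(X) = { '*', 'c', 'num' }
  FIRST(D) = { 'num' }

From Y → X Y ;:
  - X is a non-terminal: add FIRST(X) \ {ε} = { '*', 'c', 'num' }
    X is not nullable, so stop
From Y → ; ; D:
  - ';' is a terminal: add ';' and stop
From Y → D D F:
  - D is a non-terminal: add FIRST(D) \ {ε} = { 'num' }
    D is not nullable, so stop

Collecting: FIRST(Y) = { '*', ';', 'c', 'num' }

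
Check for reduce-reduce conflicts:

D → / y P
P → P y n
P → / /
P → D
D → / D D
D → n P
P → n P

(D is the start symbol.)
A reduce-reduce conflict occurs when an LR(0) state has two complete items [A → α .] and [B → β .] — both call for a reduction, and with no lookahead the parser cannot choose between them.

Augment with D' → D and build the canonical LR(0) collection (I0 = CLOSURE({[D' → . D]}), then GOTO on every symbol after a dot until no new states appear). It has 16 states:
  I0: { [D → . / D D], [D → . / y P], [D → . n P], [D' → . D] }  — shift
  I1: { [D → . / D D], [D → . / y P], [D → . n P], [D → / . D D], [D → / . y P] }  — shift
  I2: { [D' → D .] }  — accept
  I3: { [D → . / D D], [D → . / y P], [D → . n P], [D → n . P], [P → . / /], [P → . D], [P → . P y n], [P → . n P] }  — shift
  I4: { [D → . / D D], [D → . / y P], [D → . n P], [D → / . D D], [D → / . y P], [P → / . /] }  — shift
  I5: { [P → D .] }  — reduce
  I6: { [D → n P .], [P → P . y n] }  — shift, reduce
  I7: { [D → . / D D], [D → . / y P], [D → . n P], [D → n . P], [P → . / /], [P → . D], [P → . P y n], [P → . n P], [P → n . P] }  — shift
  I8: { [D → n P .], [P → P . y n], [P → n P .] }  — shift, 2 reduces
  I9: { [P → P y . n] }  — shift
  I10: { [P → P y n .] }  — reduce
  I11: { [D → . / D D], [D → . / y P], [D → . n P], [D → / . D D], [D → / . y P], [P → / / .] }  — shift, reduce
  I12: { [D → . / D D], [D → . / y P], [D → . n P], [D → / D . D] }  — shift
  I13: { [D → . / D D], [D → . / y P], [D → . n P], [D → / y . P], [P → . / /], [P → . D], [P → . P y n], [P → . n P] }  — shift
  I14: { [D → / y P .], [P → P . y n] }  — shift, reduce
  I15: { [D → / D D .] }  — reduce

I8 contains complete items [D → n P .], [P → n P .] — reduce-reduce conflict.

Answer: Yes — I8: [D → n P .] vs [P → n P .]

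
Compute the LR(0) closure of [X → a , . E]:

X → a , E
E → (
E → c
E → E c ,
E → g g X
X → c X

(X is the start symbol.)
{ [E → . (], [E → . E c ,], [E → . c], [E → . g g X], [X → a , . E] }

Start with: [X → a , . E]
  [X → a , . E] has the dot before E: add [E → . (], [E → . c], [E → . E c ,], [E → . g g X]
No further items can be added.

CLOSURE = { [E → . (], [E → . E c ,], [E → . c], [E → . g g X], [X → a , . E] }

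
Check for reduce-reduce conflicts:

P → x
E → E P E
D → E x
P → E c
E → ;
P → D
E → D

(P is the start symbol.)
Augment with P' → P and build the canonical LR(0) collection (I0 = CLOSURE({[P' → . P]}), then GOTO on every symbol after a dot until no new states appear). It has 11 states:
  I0: { [D → . E x], [E → . ;], [E → . D], [E → . E P E], [P → . D], [P → . E c], [P → . x], [P' → . P] }  — shift
  I1: { [E → ; .] }  — reduce
  I2: { [E → D .], [P → D .] }  — 2 reduces
  I3: { [D → . E x], [D → E . x], [E → . ;], [E → . D], [E → . E P E], [E → E . P E], [P → . D], [P → . E c], [P → . x], [P → E . c] }  — shift
  I4: { [P' → P .] }  — accept
  I5: { [P → x .] }  — reduce
  I6: { [D → . E x], [E → . ;], [E → . D], [E → . E P E], [E → E P . E] }  — shift
  I7: { [P → E c .] }  — reduce
  I8: { [D → E x .], [P → x .] }  — 2 reduces
  I9: { [E → D .] }  — reduce
  I10: { [D → . E x], [D → E . x], [E → . ;], [E → . D], [E → . E P E], [E → E . P E], [E → E P E .], [P → . D], [P → . E c], [P → . x] }  — shift, reduce

I2 contains complete items [E → D .], [P → D .] — reduce-reduce conflict.
I8 contains complete items [D → E x .], [P → x .] — reduce-reduce conflict.

Answer: Yes — I2: [E → D .] vs [P → D .]; I8: [D → E x .] vs [P → x .]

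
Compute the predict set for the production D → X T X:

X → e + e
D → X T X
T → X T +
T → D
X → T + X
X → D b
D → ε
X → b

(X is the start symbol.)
{ '+', 'b', 'e' }

PREDICT(D → X T X) = (FIRST(RHS) \ {ε}) ∪ (FOLLOW(D) if ε ∈ FIRST(RHS), i.e. RHS ⇒* ε)
FIRST(X) = { '+', 'b', 'e' }
FIRST(X T X) = { '+', 'b', 'e' }
ε ∉ FIRST(X T X), so FOLLOW(D) is not added.
PREDICT(D → X T X) = { '+', 'b', 'e' }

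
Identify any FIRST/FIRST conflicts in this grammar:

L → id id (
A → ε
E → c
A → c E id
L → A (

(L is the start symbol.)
No FIRST/FIRST conflicts.

A FIRST/FIRST conflict occurs when two productions N → α and N → β for the same non-terminal have FIRST(α) ∩ FIRST(β) ≠ ∅ (with ε ∈ FIRST of a nullable right-hand side, so two nullable alternatives also conflict).

FIRST sets of the non-terminals at (or reachable through a nullable prefix from) the front of some alternative:
  FIRST(A) = { 'c', ε }

Productions for L:
  L → id id (: FIRST = { 'id' }
  L → A (: FIRST = { '(', 'c' }
Productions for A:
  A → ε: FIRST = { ε }
  A → c E id: FIRST = { 'c' }
E has only one production, so no FIRST/FIRST conflict is possible there.

All alternatives of each non-terminal have pairwise disjoint FIRST sets.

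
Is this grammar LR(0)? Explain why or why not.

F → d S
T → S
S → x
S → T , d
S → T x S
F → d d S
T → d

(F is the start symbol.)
A grammar is LR(0) if no state in the canonical LR(0) collection has:
  - both a shift item (dot before a terminal) and a complete item (shift-reduce conflict), or
  - two or more complete items (reduce-reduce conflict; the accept item [F' → F .] counts as a complete item here).

Augment with F' → F and build the canonical LR(0) collection (I0 = CLOSURE({[F' → . F]}), then GOTO on every symbol after a dot until no new states appear). It has 13 states:
  I0: { [F → . d S], [F → . d d S], [F' → . F] }  — shift
  I1: { [F' → F .] }  — accept
  I2: { [F → d . S], [F → d . d S], [S → . T , d], [S → . T x S], [S → . x], [T → . S], [T → . d] }  — shift
  I3: { [F → d S .], [T → S .] }  — 2 reduces
  I4: { [S → T . , d], [S → T . x S] }  — shift
  I5: { [F → d d . S], [S → . T , d], [S → . T x S], [S → . x], [T → . S], [T → . d], [T → d .] }  — shift, reduce
  I6: { [S → x .] }  — reduce
  I7: { [F → d d S .], [T → S .] }  — 2 reduces
  I8: { [T → d .] }  — reduce
  I9: { [S → T , . d] }  — shift
  I10: { [S → . T , d], [S → . T x S], [S → . x], [S → T x . S], [T → . S], [T → . d] }  — shift
  I11: { [S → T x S .], [T → S .] }  — 2 reduces
  I12: { [S → T , d .] }  — reduce

Conflict in state I3:
  Reduce-reduce conflict: [F → d S .] and [T → S .]
So the grammar is NOT LR(0).

Answer: No. Reduce-reduce conflict: [F → d S .] and [T → S .]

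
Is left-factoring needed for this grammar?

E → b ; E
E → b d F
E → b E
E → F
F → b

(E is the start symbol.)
Yes, E has productions with common prefix 'b'

Left-factoring is needed when two productions for the same non-terminal
share a common prefix on the right-hand side.

Productions for E:
  E → b ; E
  E → b d F
  E → b E
  E → F

Found common prefix 'b' in productions for E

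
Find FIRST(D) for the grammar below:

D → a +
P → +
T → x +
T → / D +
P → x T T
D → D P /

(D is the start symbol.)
{ 'a' }

To compute FIRST(D), examine every production with D on the left-hand side, reading each right-hand side left to right until a non-nullable symbol is reached.

From D → a +:
  - a is a terminal: add 'a' and stop
From D → D P /:
  - D is the symbol being defined: contributes nothing new
    D is not nullable, so stop

Collecting: FIRST(D) = { 'a' }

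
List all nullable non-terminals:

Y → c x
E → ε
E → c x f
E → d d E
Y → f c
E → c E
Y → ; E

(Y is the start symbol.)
A non-terminal is nullable if it can derive ε (the empty string): either it has an ε-production, or it has a production whose right-hand side consists entirely of nullable non-terminals.

ε-productions: E → ε
So E is immediately nullable.
No further non-terminal can be added: every production for the remaining non-terminals contains a terminal or a non-nullable non-terminal.
Nullable = { 'E' }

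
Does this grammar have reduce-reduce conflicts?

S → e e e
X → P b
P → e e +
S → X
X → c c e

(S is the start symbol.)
No reduce-reduce conflicts

Augment with S' → S and build the canonical LR(0) collection (I0 = CLOSURE({[S' → . S]}), then GOTO on every symbol after a dot until no new states appear). It has 12 states:
  I0: { [P → . e e +], [S → . X], [S → . e e e], [S' → . S], [X → . P b], [X → . c c e] }  — shift
  I1: { [X → P . b] }  — shift
  I2: { [S' → S .] }  — accept
  I3: { [S → X .] }  — reduce
  I4: { [X → c . c e] }  — shift
  I5: { [P → e . e +], [S → e . e e] }  — shift
  I6: { [P → e e . +], [S → e e . e] }  — shift
  I7: { [P → e e + .] }  — reduce
  I8: { [S → e e e .] }  — reduce
  I9: { [X → c c . e] }  — shift
  I10: { [X → c c e .] }  — reduce
  I11: { [X → P b .] }  — reduce

No state contains more than one complete item.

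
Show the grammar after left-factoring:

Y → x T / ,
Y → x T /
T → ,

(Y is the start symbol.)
Y → x T / Y'
Y' → ,
Y' → ε
T → ,

Left-factoring transforms A → αβ₁ | αβ₂ into A → αA' and A' → β₁ | β₂
(α is the longest common prefix among the alternatives). Repeat until
no nonterminal has two alternatives with a common prefix.

Round 1: Y has alternatives sharing prefix 'x T /'. Introduce Y': Y → x T / Y'
  Add: Y' → ,
  Add: Y' → ε

No remaining common prefixes — done.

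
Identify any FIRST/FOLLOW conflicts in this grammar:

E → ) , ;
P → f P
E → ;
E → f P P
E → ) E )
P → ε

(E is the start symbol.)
A FIRST/FOLLOW conflict occurs when a non-terminal N has a nullable alternative N → β (β ⇒* ε) and another alternative N → α with FIRST(α) ∩ FOLLOW(N) ≠ ∅: on such a lookahead the parser cannot decide between expanding α and letting N vanish via β.

Nullable non-terminals: P.

P: nullable alternative(s) P → ε; FOLLOW(P) = { $, ')', 'f' }
  P → f P: FIRST \ {ε} = { 'f' } — overlaps FOLLOW(P) on { 'f' }: CONFLICT
  P → ε: FIRST \ {ε} = { } — this is the only nullable alternative, skip

E has no nullable alternative, so no FIRST/FOLLOW check is needed there.

So the grammar has 1 FIRST/FOLLOW conflict (marked CONFLICT above).

Answer: Yes. P → f P with FOLLOW(P) on { 'f' }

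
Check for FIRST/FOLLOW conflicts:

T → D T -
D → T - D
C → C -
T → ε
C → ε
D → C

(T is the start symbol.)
Yes. T → D T '-' with FOLLOW(T) on { '-' }; D → T '-' D with FOLLOW(D) on { '-' }; C → C '-' with FOLLOW(C) on { '-' }

Nullable non-terminals: C, D, T.
FIRST sets used below: FIRST(C) = { '-', ε }, FIRST(T) = { '-', ε }, FIRST(D) = { '-', ε }

C: nullable alternative(s) C → ε; FOLLOW(C) = { '-' }
  C → C -: FIRST \ {ε} = { '-' } — overlaps FOLLOW(C) on { '-' }: CONFLICT
  C → ε: FIRST \ {ε} = { } — this is the only nullable alternative, skip

D: nullable alternative(s) D → C; FOLLOW(D) = { '-' }
  D → T - D: FIRST \ {ε} = { '-' } — overlaps FOLLOW(D) on { '-' }: CONFLICT
  D → C: FIRST \ {ε} = { '-' } — this is the only nullable alternative, skip

T: nullable alternative(s) T → ε; FOLLOW(T) = { $, '-' }
  T → D T -: FIRST \ {ε} = { '-' } — overlaps FOLLOW(T) on { '-' }: CONFLICT
  T → ε: FIRST \ {ε} = { } — this is the only nullable alternative, skip

So the grammar has 3 FIRST/FOLLOW conflicts (marked CONFLICT above).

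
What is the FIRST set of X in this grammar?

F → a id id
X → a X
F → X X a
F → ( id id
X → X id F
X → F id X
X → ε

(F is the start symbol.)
{ '(', 'a', 'id', ε }

To compute FIRST(X), examine every production with X on the left-hand side, reading each right-hand side left to right until a non-nullable symbol is reached.

FIRST sets of the other non-terminals involved (by the same procedure, iterated to a fixed point):
  FIRST(F) = { '(', 'a', 'id' }

From X → a X:
  - a is a terminal: add 'a' and stop
From X → X id F:
  - X is the symbol being defined: contributes nothing new
    X is nullable, so continue to the next symbol
  - id is a terminal: add 'id' and stop
From X → F id X:
  - F is a non-terminal: add FIRST(F) \ {ε} = { '(', 'a', 'id' }
    F is not nullable, so stop
From X → ε:
  - ε-production, so ε ∈ FIRST(X)

Collecting: FIRST(X) = { '(', 'a', 'id', ε }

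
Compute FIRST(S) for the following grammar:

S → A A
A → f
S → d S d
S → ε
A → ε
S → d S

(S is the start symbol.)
To compute FIRST(S), examine every production with S on the left-hand side, reading each right-hand side left to right until a non-nullable symbol is reached.

FIRST sets of the other non-terminals involved (by the same procedure, iterated to a fixed point):
  FIRST(A) = { 'f', ε }

From S → A A:
  - A is a non-terminal: add FIRST(A) \ {ε} = { 'f' }
    A is nullable, so continue to the next symbol
  - A is a non-terminal: add FIRST(A) \ {ε} = { 'f' }
    A is nullable and nothing follows, so the whole right-hand side can vanish: ε ∈ FIRST(S)
From S → d S d:
  - d is a terminal: add 'd' and stop
From S → ε:
  - ε-production, so ε ∈ FIRST(S)
From S → d S:
  - d is a terminal: add 'd' and stop

Collecting: FIRST(S) = { 'd', 'f', ε }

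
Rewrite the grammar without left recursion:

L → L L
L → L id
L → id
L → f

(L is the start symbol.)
L → id L'
L → f L'
L' → L L'
L' → id L'
L' → ε

L is directly left-recursive. The standard transformation for
  A → A α₁ | ... | A α_m | β₁ | ... | β_n
is
  A  → β₁ A' | ... | β_n A'
  A' → α₁ A' | ... | α_m A' | ε

L → id becomes L → id L'
L → f becomes L → f L'
L → L L becomes L' → L L'
L → L id becomes L' → id L'
Add L' → ε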